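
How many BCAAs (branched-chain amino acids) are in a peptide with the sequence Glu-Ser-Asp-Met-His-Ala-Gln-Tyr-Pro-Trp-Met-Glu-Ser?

0

The BCAAs are Val, Leu, and Ile — aliphatic side chains with a branch point.
None of the 13 residues belong to this group.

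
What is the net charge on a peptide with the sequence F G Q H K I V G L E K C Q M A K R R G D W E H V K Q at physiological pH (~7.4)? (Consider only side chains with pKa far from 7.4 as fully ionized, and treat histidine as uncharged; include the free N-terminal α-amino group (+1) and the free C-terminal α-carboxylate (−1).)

+3

Near pH 7.4, K and R contribute +1 each, D and E contribute −1 each, and every other side chain (His included, as stated) is uncharged.
Positive (K, R): K5, K11, K16, R17, R18, K25 → +6.
Negative (D, E): E10, D20, E22 → −3.
The N-terminus (+1) and C-terminus (−1) cancel.
Net charge = (+6) + (−3) = +3.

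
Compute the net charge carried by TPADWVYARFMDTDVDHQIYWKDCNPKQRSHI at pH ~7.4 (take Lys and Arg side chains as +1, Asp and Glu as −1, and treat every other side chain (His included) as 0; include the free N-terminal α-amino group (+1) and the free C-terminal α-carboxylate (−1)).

-1

Positive (K, R): R9, K22, K27, R29 → +4.
Negative (D, E): D4, D12, D14, D16, D23 → −5.
The N-terminus (+1) and C-terminus (−1) cancel.
Net charge = (+4) + (−5) = −1.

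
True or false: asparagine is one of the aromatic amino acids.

False

The aromatic amino acids are Phe (F, benzyl), Trp (W, indole), and Tyr (Y, phenol).
Asparagine is not in this group.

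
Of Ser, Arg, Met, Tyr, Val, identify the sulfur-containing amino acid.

Met

Cysteine (C, thiol) and methionine (M, thioether) are the two sulfur-containing amino acids.
Of the listed options, only Met belongs to this group.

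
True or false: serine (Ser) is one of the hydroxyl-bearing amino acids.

S, T, and Y are the three residues with a side-chain hydroxyl.
Serine is in this group.

True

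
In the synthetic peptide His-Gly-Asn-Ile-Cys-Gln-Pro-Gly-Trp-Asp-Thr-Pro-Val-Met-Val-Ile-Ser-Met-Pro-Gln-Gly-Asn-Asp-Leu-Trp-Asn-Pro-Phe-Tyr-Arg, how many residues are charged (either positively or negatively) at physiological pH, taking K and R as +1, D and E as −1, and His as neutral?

3

Charged side chains at pH ~7.4: K, R (positive); D, E (negative).
Matching residues: Asp10, Asp23, Arg30.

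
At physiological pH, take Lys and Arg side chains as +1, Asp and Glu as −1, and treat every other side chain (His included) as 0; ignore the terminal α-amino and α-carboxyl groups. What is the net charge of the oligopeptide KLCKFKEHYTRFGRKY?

+5

Positive (K, R): K1, K4, K6, R11, R14, K15 → +6.
Negative (D, E): E7 → −1.
Net charge = (+6) + (−1) = +5.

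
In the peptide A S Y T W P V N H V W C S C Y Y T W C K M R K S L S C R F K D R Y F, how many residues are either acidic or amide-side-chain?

2

Acidic: D, E. Amide-side-chain: N, Q.
Acidic residues here: D31 (1).
Amide-side-chain residues here: N8 (1).
The two groups share no amino acid, so total = 1 + 1 = 2.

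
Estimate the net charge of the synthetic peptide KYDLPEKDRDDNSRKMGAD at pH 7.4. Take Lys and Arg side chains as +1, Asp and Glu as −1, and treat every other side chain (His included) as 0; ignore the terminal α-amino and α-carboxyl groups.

-1

Positive (K, R): K1, K7, R9, R14, K15 → +5.
Negative (D, E): D3, E6, D8, D10, D11, D19 → −6.
Net charge = (+5) + (−6) = −1.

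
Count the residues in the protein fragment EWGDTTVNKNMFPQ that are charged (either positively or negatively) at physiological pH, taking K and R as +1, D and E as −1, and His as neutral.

3

Charged side chains at pH ~7.4: K, R (positive); D, E (negative).
Matching residues: E1, D4, K9.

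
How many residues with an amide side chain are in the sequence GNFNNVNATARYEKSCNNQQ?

Asparagine (N) and glutamine (Q) have uncharged amide side chains.
Matching residues: N2, N4, N5, N7, N17, N18, Q19, Q20.

8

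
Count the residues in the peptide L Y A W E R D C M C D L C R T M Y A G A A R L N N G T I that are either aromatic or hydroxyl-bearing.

5

Aromatic: F, W, Y. Hydroxyl-bearing: S, T, Y.
Aromatic residues here: Y2, W4, Y17 (3).
Hydroxyl-bearing residues here: Y2, T15, Y17, T27 (4).
Y is in both groups, so the 2 Y residues must not be double-counted.
Total = 3 + 4 − 2 = 5.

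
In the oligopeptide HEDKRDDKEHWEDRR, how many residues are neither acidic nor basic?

1

Acidic: D, E. Basic: K, R, H. All other residues are neither.
Matching residues: W11.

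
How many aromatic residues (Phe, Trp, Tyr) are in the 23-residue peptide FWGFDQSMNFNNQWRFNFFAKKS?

8

Matching residues: F1, W2, F4, F10, W14, F16, F18, F19.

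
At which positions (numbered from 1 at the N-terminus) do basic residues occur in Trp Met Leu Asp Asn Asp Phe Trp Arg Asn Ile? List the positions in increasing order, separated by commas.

9

K, R, and H are the three residues with basic side chains (ε-amine, guanidinium, and imidazole respectively).
Matching residues: Arg9.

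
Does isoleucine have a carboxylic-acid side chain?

Aspartate (D) and glutamate (E) have carboxylic-acid side chains and are the acidic amino acids.
Isoleucine is not in this group.

No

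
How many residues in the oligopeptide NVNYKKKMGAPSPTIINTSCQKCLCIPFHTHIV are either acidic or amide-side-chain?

4

Acidic: D, E. Amide-side-chain: N, Q.
Acidic residues here: none (0).
Amide-side-chain residues here: N1, N3, N17, Q21 (4).
The two groups share no amino acid, so total = 0 + 4 = 4.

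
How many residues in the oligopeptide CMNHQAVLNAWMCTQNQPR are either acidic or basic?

2

Acidic: D, E. Basic: H, K, R.
Acidic residues here: none (0).
Basic residues here: H4, R19 (2).
The two groups share no amino acid, so total = 0 + 2 = 2.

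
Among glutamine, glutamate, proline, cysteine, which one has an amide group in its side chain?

Asparagine (N) and glutamine (Q) have uncharged amide side chains.
Of the listed options, only glutamine belongs to this group.

glutamine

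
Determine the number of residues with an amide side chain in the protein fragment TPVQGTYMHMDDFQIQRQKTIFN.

5

Asparagine (N) and glutamine (Q) have uncharged amide side chains.
Matching residues: Q4, Q14, Q16, Q18, N23.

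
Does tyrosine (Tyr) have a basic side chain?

Lysine (K), arginine (R), and histidine (H) have basic, nitrogen-containing side chains.
Tyrosine is not in this group.

No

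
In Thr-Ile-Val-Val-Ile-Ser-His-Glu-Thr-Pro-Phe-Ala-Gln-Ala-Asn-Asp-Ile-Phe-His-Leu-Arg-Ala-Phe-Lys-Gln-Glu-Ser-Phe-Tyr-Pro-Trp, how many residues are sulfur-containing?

0

The sulfur-bearing residues are cysteine (–SH) and methionine (–S–CH₃).
None of the 31 residues belong to this group.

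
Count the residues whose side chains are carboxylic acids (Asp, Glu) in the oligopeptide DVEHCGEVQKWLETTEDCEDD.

Matching residues: D1, E3, E7, E13, E16, D17, E19, D20, D21.

9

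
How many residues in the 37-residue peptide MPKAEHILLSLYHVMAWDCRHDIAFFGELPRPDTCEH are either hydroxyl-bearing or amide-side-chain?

Hydroxyl-bearing: S, T, Y. Amide-side-chain: N, Q.
Hydroxyl-bearing residues here: S10, Y12, T34 (3).
Amide-side-chain residues here: none (0).
The two groups share no amino acid, so total = 3 + 0 = 3.

3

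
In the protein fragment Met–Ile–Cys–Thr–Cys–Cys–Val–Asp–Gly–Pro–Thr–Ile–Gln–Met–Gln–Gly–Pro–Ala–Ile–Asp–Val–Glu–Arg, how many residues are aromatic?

The aromatic amino acids are Phe (F, benzyl), Trp (W, indole), and Tyr (Y, phenol).
None of the 23 residues belong to this group.

0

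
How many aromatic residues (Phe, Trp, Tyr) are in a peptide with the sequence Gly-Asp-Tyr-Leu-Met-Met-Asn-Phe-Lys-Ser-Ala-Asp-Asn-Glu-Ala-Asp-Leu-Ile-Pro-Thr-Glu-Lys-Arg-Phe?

3

Matching residues: Tyr3, Phe8, Phe24.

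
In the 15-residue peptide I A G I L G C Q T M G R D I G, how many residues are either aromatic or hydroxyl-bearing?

Aromatic: F, W, Y. Hydroxyl-bearing: S, T, Y.
Aromatic residues here: none (0).
Hydroxyl-bearing residues here: T9 (1).
(Y belongs to both groups, but none appear in this sequence.) Total = 0 + 1 = 1.

1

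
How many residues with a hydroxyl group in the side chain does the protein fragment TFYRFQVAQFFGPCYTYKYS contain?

7

Serine (S), threonine (T), and tyrosine (Y) each carry a hydroxyl group on the side chain.
Matching residues: T1, Y3, Y15, T16, Y17, Y19, S20.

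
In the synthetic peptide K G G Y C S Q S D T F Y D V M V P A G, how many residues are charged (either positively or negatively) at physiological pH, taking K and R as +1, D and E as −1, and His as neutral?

Charged side chains at pH ~7.4: K, R (positive); D, E (negative).
Matching residues: K1, D9, D13.

3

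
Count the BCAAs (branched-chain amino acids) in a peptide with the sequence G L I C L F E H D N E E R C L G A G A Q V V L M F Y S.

V, L, and I make up the branched-chain aliphatic group.
Matching residues: L2, I3, L5, L15, V21, V22, L23.

7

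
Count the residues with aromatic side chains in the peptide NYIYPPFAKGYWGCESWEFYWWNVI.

10

F, W, and Y each carry an aromatic ring on the side chain.
Matching residues: Y2, Y4, F7, Y11, W12, W17, F19, Y20, W21, W22.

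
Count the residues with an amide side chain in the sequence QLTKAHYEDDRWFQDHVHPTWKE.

Asparagine (N) and glutamine (Q) have uncharged amide side chains.
Matching residues: Q1, Q14.

2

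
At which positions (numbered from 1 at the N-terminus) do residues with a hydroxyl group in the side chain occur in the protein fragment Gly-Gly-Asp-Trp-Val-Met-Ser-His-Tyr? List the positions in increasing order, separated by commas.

Serine (S), threonine (T), and tyrosine (Y) each carry a hydroxyl group on the side chain.
Matching residues: Ser7, Tyr9.

7, 9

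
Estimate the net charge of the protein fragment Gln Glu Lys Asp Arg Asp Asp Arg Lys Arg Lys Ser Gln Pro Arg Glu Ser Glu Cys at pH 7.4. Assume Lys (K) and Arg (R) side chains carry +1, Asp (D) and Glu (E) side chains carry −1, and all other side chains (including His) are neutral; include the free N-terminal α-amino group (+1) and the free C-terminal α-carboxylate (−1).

+1

Positive (K, R): Lys3, Arg5, Arg8, Lys9, Arg10, Lys11, Arg15 → +7.
Negative (D, E): Glu2, Asp4, Asp6, Asp7, Glu16, Glu18 → −6.
The N-terminus (+1) and C-terminus (−1) cancel.
Net charge = (+7) + (−6) = +1.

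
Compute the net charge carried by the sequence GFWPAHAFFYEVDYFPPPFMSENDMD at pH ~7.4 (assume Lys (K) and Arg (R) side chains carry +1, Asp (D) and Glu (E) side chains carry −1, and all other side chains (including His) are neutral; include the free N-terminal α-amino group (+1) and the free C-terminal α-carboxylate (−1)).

Positive (K, R): none → +0.
Negative (D, E): E11, D13, E22, D24, D26 → −5.
The N-terminus (+1) and C-terminus (−1) cancel.
Net charge = (+0) + (−5) = −5.

-5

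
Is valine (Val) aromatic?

No

Phenylalanine (F), tryptophan (W), and tyrosine (Y) have aromatic ring side chains.
Valine is not in this group.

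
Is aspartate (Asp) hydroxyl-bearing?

S, T, and Y are the three residues with a side-chain hydroxyl.
Aspartate is not in this group.

No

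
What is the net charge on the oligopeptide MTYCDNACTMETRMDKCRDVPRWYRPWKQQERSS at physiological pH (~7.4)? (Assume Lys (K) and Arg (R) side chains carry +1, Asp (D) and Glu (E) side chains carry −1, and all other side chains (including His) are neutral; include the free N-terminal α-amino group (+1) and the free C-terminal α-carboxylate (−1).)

+2

Positive (K, R): R13, K16, R18, R22, R25, K28, R32 → +7.
Negative (D, E): D5, E11, D15, D19, E31 → −5.
The N-terminus (+1) and C-terminus (−1) cancel.
Net charge = (+7) + (−5) = +2.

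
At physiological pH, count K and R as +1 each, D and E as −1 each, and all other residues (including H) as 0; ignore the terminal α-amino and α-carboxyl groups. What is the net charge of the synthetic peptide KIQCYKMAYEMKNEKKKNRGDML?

Positive (K, R): K1, K6, K12, K15, K16, K17, R19 → +7.
Negative (D, E): E10, E14, D21 → −3.
Net charge = (+7) + (−3) = +4.

+4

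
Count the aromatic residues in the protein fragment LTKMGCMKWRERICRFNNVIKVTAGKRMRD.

2

The aromatic amino acids are Phe (F, benzyl), Trp (W, indole), and Tyr (Y, phenol).
Matching residues: W9, F16.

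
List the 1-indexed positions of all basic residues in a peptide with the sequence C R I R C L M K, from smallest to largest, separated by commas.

The basic amino acids are Lys (K), Arg (R), and His (H).
Matching residues: R2, R4, K8.

2, 4, 8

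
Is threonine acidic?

Only D (aspartate) and E (glutamate) carry a side-chain carboxylic acid.
Threonine is not in this group.

No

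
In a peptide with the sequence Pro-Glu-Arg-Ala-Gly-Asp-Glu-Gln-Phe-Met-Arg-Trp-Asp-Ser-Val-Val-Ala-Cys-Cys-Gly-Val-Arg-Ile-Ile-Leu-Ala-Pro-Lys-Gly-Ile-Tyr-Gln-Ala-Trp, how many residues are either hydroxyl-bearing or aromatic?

5

Hydroxyl-bearing: S, T, Y. Aromatic: F, W, Y.
Hydroxyl-bearing residues here: Ser14, Tyr31 (2).
Aromatic residues here: Phe9, Trp12, Tyr31, Trp34 (4).
Y is in both groups, so the 1 Y residue must not be double-counted.
Total = 2 + 4 − 1 = 5.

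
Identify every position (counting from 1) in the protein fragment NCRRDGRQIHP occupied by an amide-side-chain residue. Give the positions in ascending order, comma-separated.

1, 8

Matching residues: N1, Q8.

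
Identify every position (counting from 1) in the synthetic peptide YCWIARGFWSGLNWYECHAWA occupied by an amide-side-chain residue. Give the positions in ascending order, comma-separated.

13

Asparagine (N) and glutamine (Q) have uncharged amide side chains.
Matching residues: N13.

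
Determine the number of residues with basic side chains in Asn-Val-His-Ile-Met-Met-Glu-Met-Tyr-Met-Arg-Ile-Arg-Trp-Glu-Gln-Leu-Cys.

3

K, R, and H are the three residues with basic side chains (ε-amine, guanidinium, and imidazole respectively).
Matching residues: His3, Arg11, Arg13.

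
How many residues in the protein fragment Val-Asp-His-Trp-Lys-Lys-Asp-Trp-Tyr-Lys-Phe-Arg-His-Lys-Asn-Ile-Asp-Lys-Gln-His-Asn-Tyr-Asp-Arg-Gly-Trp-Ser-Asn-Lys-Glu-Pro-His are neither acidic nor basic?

15

Acidic: D, E. Basic: K, R, H. All other residues are neither.
Matching residues: Val1, Trp4, Trp8, Tyr9, Phe11, Asn15, Ile16, Gln19, Asn21, Tyr22, Gly25, Trp26, Ser27, Asn28, Pro31.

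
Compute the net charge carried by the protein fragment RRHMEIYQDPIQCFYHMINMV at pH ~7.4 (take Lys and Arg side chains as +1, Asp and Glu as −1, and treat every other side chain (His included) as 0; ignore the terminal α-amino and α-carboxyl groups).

0

Positive (K, R): R1, R2 → +2.
Negative (D, E): E5, D9 → −2.
Net charge = (+2) + (−2) = 0.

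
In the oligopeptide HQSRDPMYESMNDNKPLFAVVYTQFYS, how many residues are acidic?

Aspartate (D) and glutamate (E) have carboxylic-acid side chains and are the acidic amino acids.
Matching residues: D5, E9, D13.

3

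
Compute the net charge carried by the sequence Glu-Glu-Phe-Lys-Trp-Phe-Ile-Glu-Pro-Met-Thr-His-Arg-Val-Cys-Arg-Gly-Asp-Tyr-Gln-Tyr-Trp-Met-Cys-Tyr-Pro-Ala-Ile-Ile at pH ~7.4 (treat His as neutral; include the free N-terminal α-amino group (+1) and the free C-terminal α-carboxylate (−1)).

Near pH 7.4, K and R contribute +1 each, D and E contribute −1 each, and every other side chain (His included, as stated) is uncharged.
Positive (K, R): Lys4, Arg13, Arg16 → +3.
Negative (D, E): Glu1, Glu2, Glu8, Asp18 → −4.
The N-terminus (+1) and C-terminus (−1) cancel.
Net charge = (+3) + (−4) = −1.

-1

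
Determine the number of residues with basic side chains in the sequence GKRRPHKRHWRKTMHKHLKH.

Lysine (K), arginine (R), and histidine (H) have basic, nitrogen-containing side chains.
Matching residues: K2, R3, R4, H6, K7, R8, H9, R11, K12, H15, K16, H17, K19, H20.

14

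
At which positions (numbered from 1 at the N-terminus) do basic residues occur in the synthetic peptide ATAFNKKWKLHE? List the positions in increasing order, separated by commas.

6, 7, 9, 11

K, R, and H are the three residues with basic side chains (ε-amine, guanidinium, and imidazole respectively).
Matching residues: K6, K7, K9, H11.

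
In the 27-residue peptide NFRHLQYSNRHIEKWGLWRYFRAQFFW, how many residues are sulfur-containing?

0

Cysteine (C, thiol) and methionine (M, thioether) are the two sulfur-containing amino acids.
None of the 27 residues belong to this group.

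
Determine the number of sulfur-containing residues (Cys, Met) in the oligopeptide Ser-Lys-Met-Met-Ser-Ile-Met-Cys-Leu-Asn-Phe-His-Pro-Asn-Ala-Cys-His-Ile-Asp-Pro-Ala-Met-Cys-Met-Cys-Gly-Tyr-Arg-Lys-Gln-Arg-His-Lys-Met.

Matching residues: Met3, Met4, Met7, Cys8, Cys16, Met22, Cys23, Met24, Cys25, Met34.

10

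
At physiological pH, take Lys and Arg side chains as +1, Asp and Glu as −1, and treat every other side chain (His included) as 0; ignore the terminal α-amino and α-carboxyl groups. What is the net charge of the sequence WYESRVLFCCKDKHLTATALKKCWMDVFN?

+2

Positive (K, R): R5, K11, K13, K21, K22 → +5.
Negative (D, E): E3, D12, D26 → −3.
Net charge = (+5) + (−3) = +2.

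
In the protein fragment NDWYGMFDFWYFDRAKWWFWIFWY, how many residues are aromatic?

14

The aromatic amino acids are Phe (F, benzyl), Trp (W, indole), and Tyr (Y, phenol).
Matching residues: W3, Y4, F7, F9, W10, Y11, F12, W17, W18, F19, W20, F22, W23, Y24.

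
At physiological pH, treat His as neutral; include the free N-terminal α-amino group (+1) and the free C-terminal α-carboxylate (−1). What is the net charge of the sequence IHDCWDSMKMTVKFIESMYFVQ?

-1

Near pH 7.4, K and R contribute +1 each, D and E contribute −1 each, and every other side chain (His included, as stated) is uncharged.
Positive (K, R): K9, K13 → +2.
Negative (D, E): D3, D6, E16 → −3.
The N-terminus (+1) and C-terminus (−1) cancel.
Net charge = (+2) + (−3) = −1.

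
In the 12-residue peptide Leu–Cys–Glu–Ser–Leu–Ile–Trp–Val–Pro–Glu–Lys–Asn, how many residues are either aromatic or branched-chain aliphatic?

Aromatic: F, W, Y. Branched-chain aliphatic: I, L, V.
Aromatic residues here: Trp7 (1).
Branched-chain aliphatic residues here: Leu1, Leu5, Ile6, Val8 (4).
The two groups share no amino acid, so total = 1 + 4 = 5.

5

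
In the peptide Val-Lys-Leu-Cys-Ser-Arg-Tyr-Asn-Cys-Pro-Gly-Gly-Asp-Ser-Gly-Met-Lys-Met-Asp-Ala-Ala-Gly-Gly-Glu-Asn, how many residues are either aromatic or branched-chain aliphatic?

3

Aromatic: F, W, Y. Branched-chain aliphatic: I, L, V.
Aromatic residues here: Tyr7 (1).
Branched-chain aliphatic residues here: Val1, Leu3 (2).
The two groups share no amino acid, so total = 1 + 2 = 3.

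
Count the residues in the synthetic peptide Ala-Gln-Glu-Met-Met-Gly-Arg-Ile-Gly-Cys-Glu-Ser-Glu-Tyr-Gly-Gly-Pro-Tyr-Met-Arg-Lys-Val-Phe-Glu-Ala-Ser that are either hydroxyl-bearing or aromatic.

Hydroxyl-bearing: S, T, Y. Aromatic: F, W, Y.
Hydroxyl-bearing residues here: Ser12, Tyr14, Tyr18, Ser26 (4).
Aromatic residues here: Tyr14, Tyr18, Phe23 (3).
Y is in both groups, so the 2 Y residues must not be double-counted.
Total = 4 + 3 − 2 = 5.

5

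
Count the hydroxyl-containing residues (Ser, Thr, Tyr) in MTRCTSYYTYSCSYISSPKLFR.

Matching residues: T2, T5, S6, Y7, Y8, T9, Y10, S11, S13, Y14, S16, S17.

12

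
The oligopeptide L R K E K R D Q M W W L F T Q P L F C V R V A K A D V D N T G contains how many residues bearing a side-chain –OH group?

2

Serine (S), threonine (T), and tyrosine (Y) each carry a hydroxyl group on the side chain.
Matching residues: T14, T30.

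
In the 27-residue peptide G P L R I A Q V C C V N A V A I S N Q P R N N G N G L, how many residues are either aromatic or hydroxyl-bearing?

Aromatic: F, W, Y. Hydroxyl-bearing: S, T, Y.
Aromatic residues here: none (0).
Hydroxyl-bearing residues here: S17 (1).
(Y belongs to both groups, but none appear in this sequence.) Total = 0 + 1 = 1.

1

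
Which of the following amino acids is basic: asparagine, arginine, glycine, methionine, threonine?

arginine

The basic amino acids are Lys (K), Arg (R), and His (H).
Of the listed options, only arginine belongs to this group.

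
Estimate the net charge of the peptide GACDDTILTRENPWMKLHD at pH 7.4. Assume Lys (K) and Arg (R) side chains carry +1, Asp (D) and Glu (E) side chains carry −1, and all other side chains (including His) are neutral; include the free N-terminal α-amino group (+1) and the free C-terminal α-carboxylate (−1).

-2

Positive (K, R): R10, K16 → +2.
Negative (D, E): D4, D5, E11, D19 → −4.
The N-terminus (+1) and C-terminus (−1) cancel.
Net charge = (+2) + (−4) = −2.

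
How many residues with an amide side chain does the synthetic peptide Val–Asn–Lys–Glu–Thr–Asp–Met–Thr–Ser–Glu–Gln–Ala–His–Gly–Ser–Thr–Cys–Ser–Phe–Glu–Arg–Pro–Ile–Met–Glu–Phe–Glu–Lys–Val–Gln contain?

3

Asparagine (N) and glutamine (Q) have uncharged amide side chains.
Matching residues: Asn2, Gln11, Gln30.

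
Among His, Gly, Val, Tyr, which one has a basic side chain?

K, R, and H are the three residues with basic side chains (ε-amine, guanidinium, and imidazole respectively).
Of the listed options, only His belongs to this group.

His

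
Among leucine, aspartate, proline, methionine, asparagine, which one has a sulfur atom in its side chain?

Cysteine (C, thiol) and methionine (M, thioether) are the two sulfur-containing amino acids.
Of the listed options, only methionine belongs to this group.

methionine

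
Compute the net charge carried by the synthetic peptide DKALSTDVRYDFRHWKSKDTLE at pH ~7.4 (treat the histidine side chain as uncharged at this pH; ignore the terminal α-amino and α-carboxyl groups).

Near pH 7.4, K and R contribute +1 each, D and E contribute −1 each, and every other side chain (His included, as stated) is uncharged.
Positive (K, R): K2, R9, R13, K16, K18 → +5.
Negative (D, E): D1, D7, D11, D19, E22 → −5.
Net charge = (+5) + (−5) = 0.

0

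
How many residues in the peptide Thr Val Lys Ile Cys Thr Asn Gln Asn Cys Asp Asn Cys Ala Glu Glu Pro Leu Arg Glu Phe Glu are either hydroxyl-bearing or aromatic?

3

Hydroxyl-bearing: S, T, Y. Aromatic: F, W, Y.
Hydroxyl-bearing residues here: Thr1, Thr6 (2).
Aromatic residues here: Phe21 (1).
(Y belongs to both groups, but none appear in this sequence.) Total = 2 + 1 = 3.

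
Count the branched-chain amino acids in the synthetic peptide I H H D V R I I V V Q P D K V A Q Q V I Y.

The BCAAs are Val, Leu, and Ile — aliphatic side chains with a branch point.
Matching residues: I1, V5, I7, I8, V9, V10, V15, V19, I20.

9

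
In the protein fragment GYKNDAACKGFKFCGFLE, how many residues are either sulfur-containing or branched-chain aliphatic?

3

Sulfur-containing: C, M. Branched-chain aliphatic: I, L, V.
Sulfur-containing residues here: C8, C14 (2).
Branched-chain aliphatic residues here: L17 (1).
The two groups share no amino acid, so total = 2 + 1 = 3.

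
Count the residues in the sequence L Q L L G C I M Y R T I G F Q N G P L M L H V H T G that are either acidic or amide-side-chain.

Acidic: D, E. Amide-side-chain: N, Q.
Acidic residues here: none (0).
Amide-side-chain residues here: Q2, Q15, N16 (3).
The two groups share no amino acid, so total = 0 + 3 = 3.

3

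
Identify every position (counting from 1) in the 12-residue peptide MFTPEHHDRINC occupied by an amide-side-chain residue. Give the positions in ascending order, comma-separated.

11

The amide-side-chain residues are Asn (N) and Gln (Q).
Matching residues: N11.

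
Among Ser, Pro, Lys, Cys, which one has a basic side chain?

Lys

K, R, and H are the three residues with basic side chains (ε-amine, guanidinium, and imidazole respectively).
Of the listed options, only Lys belongs to this group.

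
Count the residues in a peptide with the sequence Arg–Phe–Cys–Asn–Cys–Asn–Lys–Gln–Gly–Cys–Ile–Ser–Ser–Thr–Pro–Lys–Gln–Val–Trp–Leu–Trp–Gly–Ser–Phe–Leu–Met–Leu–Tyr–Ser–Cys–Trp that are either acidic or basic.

Acidic: D, E. Basic: H, K, R.
Acidic residues here: none (0).
Basic residues here: Arg1, Lys7, Lys16 (3).
The two groups share no amino acid, so total = 0 + 3 = 3.

3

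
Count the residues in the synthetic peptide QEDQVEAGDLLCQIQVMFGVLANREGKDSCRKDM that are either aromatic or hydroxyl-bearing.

2

Aromatic: F, W, Y. Hydroxyl-bearing: S, T, Y.
Aromatic residues here: F18 (1).
Hydroxyl-bearing residues here: S29 (1).
(Y belongs to both groups, but none appear in this sequence.) Total = 1 + 1 = 2.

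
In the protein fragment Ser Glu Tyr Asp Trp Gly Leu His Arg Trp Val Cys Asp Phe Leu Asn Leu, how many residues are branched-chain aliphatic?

4

Valine (V), leucine (L), and isoleucine (I) are the branched-chain amino acids.
Matching residues: Leu7, Val11, Leu15, Leu17.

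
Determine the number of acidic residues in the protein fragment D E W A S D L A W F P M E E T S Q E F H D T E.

8

Only D (aspartate) and E (glutamate) carry a side-chain carboxylic acid.
Matching residues: D1, E2, D6, E13, E14, E18, D21, E23.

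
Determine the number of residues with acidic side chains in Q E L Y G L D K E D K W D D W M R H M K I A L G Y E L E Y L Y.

Only D (aspartate) and E (glutamate) carry a side-chain carboxylic acid.
Matching residues: E2, D7, E9, D10, D13, D14, E26, E28.

8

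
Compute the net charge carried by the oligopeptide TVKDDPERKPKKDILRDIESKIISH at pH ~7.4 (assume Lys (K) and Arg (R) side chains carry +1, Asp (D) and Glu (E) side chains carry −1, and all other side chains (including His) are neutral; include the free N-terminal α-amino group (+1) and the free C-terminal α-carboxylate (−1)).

+1

Positive (K, R): K3, R8, K9, K11, K12, R16, K21 → +7.
Negative (D, E): D4, D5, E7, D13, D17, E19 → −6.
The N-terminus (+1) and C-terminus (−1) cancel.
Net charge = (+7) + (−6) = +1.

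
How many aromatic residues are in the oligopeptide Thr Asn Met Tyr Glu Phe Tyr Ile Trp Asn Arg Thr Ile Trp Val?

5

The aromatic amino acids are Phe (F, benzyl), Trp (W, indole), and Tyr (Y, phenol).
Matching residues: Tyr4, Phe6, Tyr7, Trp9, Trp14.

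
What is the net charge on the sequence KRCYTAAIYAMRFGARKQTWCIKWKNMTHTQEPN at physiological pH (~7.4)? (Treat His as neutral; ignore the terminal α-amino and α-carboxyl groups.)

At pH ~7.4 the Lys and Arg side chains are protonated (+1), the Asp and Glu side chains are deprotonated (−1), and with His taken as neutral all other side chains carry no charge.
Positive (K, R): K1, R2, R12, R16, K17, K23, K25 → +7.
Negative (D, E): E32 → −1.
Net charge = (+7) + (−1) = +6.

+6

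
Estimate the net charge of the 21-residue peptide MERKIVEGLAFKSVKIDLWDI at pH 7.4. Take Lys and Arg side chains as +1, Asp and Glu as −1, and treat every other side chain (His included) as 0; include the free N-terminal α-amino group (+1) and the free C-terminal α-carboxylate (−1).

0

Positive (K, R): R3, K4, K12, K15 → +4.
Negative (D, E): E2, E7, D17, D20 → −4.
The N-terminus (+1) and C-terminus (−1) cancel.
Net charge = (+4) + (−4) = 0.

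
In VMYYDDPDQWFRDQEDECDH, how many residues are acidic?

8

The acidic residues are Asp (D) and Glu (E), whose side chains end in a carboxylate group.
Matching residues: D5, D6, D8, D13, E15, D16, E17, D19.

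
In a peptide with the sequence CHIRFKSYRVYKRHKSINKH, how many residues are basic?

Lysine (K), arginine (R), and histidine (H) have basic, nitrogen-containing side chains.
Matching residues: H2, R4, K6, R9, K12, R13, H14, K15, K19, H20.

10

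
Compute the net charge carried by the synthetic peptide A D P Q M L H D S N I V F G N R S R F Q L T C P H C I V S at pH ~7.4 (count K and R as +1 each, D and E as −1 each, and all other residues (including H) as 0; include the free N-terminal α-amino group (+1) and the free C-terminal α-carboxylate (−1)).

0

Positive (K, R): R16, R18 → +2.
Negative (D, E): D2, D8 → −2.
The N-terminus (+1) and C-terminus (−1) cancel.
Net charge = (+2) + (−2) = 0.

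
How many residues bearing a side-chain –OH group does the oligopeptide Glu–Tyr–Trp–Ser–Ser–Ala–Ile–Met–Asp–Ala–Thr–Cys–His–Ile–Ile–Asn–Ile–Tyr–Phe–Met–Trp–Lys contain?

5

The –OH-bearing residues are Ser, Thr (aliphatic alcohols), and Tyr (phenol).
Matching residues: Tyr2, Ser4, Ser5, Thr11, Tyr18.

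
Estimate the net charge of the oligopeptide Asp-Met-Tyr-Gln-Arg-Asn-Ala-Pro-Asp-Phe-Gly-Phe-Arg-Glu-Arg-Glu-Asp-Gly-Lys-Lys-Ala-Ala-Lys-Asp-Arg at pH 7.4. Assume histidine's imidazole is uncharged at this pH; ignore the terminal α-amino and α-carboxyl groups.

+1

At pH ~7.4 the Lys and Arg side chains are protonated (+1), the Asp and Glu side chains are deprotonated (−1), and with His taken as neutral all other side chains carry no charge.
Positive (K, R): Arg5, Arg13, Arg15, Lys19, Lys20, Lys23, Arg25 → +7.
Negative (D, E): Asp1, Asp9, Glu14, Glu16, Asp17, Asp24 → −6.
Net charge = (+7) + (−6) = +1.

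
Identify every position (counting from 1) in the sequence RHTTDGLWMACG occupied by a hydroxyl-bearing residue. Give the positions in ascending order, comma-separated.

3, 4

Serine (S), threonine (T), and tyrosine (Y) each carry a hydroxyl group on the side chain.
Matching residues: T3, T4.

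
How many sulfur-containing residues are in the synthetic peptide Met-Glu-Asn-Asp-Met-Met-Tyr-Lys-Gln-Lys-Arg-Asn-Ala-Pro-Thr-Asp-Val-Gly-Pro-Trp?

3

Cysteine (C, thiol) and methionine (M, thioether) are the two sulfur-containing amino acids.
Matching residues: Met1, Met5, Met6.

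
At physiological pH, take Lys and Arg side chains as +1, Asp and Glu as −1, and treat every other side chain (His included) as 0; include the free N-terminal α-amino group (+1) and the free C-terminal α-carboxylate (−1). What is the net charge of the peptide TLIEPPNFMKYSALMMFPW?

Positive (K, R): K10 → +1.
Negative (D, E): E4 → −1.
The N-terminus (+1) and C-terminus (−1) cancel.
Net charge = (+1) + (−1) = 0.

0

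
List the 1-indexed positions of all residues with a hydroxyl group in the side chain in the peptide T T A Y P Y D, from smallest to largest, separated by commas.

1, 2, 4, 6

The –OH-bearing residues are Ser, Thr (aliphatic alcohols), and Tyr (phenol).
Matching residues: T1, T2, Y4, Y6.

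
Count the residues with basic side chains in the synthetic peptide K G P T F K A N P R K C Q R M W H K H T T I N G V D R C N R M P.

The basic amino acids are Lys (K), Arg (R), and His (H).
Matching residues: K1, K6, R10, K11, R14, H17, K18, H19, R27, R30.

10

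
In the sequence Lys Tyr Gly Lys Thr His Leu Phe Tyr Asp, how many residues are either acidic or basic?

4

Acidic: D, E. Basic: H, K, R.
Acidic residues here: Asp10 (1).
Basic residues here: Lys1, Lys4, His6 (3).
The two groups share no amino acid, so total = 1 + 3 = 4.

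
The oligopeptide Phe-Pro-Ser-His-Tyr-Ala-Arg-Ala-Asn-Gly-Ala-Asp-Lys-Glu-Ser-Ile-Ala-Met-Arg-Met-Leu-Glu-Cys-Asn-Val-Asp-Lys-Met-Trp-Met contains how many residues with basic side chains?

5

Lysine (K), arginine (R), and histidine (H) have basic, nitrogen-containing side chains.
Matching residues: His4, Arg7, Lys13, Arg19, Lys27.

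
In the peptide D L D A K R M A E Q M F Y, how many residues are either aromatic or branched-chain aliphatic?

3

Aromatic: F, W, Y. Branched-chain aliphatic: I, L, V.
Aromatic residues here: F12, Y13 (2).
Branched-chain aliphatic residues here: L2 (1).
The two groups share no amino acid, so total = 2 + 1 = 3.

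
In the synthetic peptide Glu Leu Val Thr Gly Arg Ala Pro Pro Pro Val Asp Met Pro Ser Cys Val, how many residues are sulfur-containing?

The sulfur-bearing residues are cysteine (–SH) and methionine (–S–CH₃).
Matching residues: Met13, Cys16.

2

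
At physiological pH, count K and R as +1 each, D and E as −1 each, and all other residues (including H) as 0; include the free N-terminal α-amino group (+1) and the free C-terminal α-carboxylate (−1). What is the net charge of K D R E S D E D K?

-2

Positive (K, R): K1, R3, K9 → +3.
Negative (D, E): D2, E4, D6, E7, D8 → −5.
The N-terminus (+1) and C-terminus (−1) cancel.
Net charge = (+3) + (−5) = −2.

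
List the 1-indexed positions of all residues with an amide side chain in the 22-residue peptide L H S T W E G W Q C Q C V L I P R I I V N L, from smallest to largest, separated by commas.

9, 11, 21

Only N (asparagine) and Q (glutamine) carry a side-chain carboxamide.
Matching residues: Q9, Q11, N21.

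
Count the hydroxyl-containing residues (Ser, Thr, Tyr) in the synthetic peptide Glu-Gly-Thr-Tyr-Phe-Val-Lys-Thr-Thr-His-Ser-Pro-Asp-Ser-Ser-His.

Matching residues: Thr3, Tyr4, Thr8, Thr9, Ser11, Ser14, Ser15.

7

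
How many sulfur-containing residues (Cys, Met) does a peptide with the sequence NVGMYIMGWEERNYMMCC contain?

6

Matching residues: M4, M7, M15, M16, C17, C18.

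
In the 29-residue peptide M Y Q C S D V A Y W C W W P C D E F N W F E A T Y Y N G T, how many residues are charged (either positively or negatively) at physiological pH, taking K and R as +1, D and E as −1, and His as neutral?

4

Charged side chains at pH ~7.4: K, R (positive); D, E (negative).
Matching residues: D6, D16, E17, E22.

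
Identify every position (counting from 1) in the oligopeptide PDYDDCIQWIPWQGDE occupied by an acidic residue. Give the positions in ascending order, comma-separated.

2, 4, 5, 15, 16

Aspartate (D) and glutamate (E) have carboxylic-acid side chains and are the acidic amino acids.
Matching residues: D2, D4, D5, D15, E16.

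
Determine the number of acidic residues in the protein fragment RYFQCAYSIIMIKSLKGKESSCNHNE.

2

Aspartate (D) and glutamate (E) have carboxylic-acid side chains and are the acidic amino acids.
Matching residues: E19, E26.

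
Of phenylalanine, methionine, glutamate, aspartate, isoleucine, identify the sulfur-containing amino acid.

Cysteine (C, thiol) and methionine (M, thioether) are the two sulfur-containing amino acids.
Of the listed options, only methionine belongs to this group.

methionine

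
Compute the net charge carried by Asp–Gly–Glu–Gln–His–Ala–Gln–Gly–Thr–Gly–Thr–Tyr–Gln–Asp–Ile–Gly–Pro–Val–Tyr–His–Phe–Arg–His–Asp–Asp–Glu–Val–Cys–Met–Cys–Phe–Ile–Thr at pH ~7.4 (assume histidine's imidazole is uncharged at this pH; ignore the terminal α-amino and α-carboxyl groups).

The side chains ionized at physiological pH are Lys/Arg (+1) and Asp/Glu (−1); with His treated as neutral, nothing else contributes.
Positive (K, R): Arg22 → +1.
Negative (D, E): Asp1, Glu3, Asp14, Asp24, Asp25, Glu26 → −6.
Net charge = (+1) + (−6) = −5.

-5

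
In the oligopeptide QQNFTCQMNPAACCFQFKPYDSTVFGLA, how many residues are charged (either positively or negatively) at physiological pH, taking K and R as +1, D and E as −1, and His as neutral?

2

Charged side chains at pH ~7.4: K, R (positive); D, E (negative).
Matching residues: K18, D21.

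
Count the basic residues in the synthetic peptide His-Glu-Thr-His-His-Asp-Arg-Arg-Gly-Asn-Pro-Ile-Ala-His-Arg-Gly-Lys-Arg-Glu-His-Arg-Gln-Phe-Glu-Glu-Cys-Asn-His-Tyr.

12

The basic amino acids are Lys (K), Arg (R), and His (H).
Matching residues: His1, His4, His5, Arg7, Arg8, His14, Arg15, Lys17, Arg18, His20, Arg21, His28.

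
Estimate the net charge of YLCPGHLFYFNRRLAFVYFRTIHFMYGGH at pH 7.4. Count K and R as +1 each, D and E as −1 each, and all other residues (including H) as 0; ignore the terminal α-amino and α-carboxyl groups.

+3

Positive (K, R): R12, R13, R20 → +3.
Negative (D, E): none → −0.
Net charge = (+3) + (−0) = +3.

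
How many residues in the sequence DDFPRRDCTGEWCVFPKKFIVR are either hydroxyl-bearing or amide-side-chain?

Hydroxyl-bearing: S, T, Y. Amide-side-chain: N, Q.
Hydroxyl-bearing residues here: T9 (1).
Amide-side-chain residues here: none (0).
The two groups share no amino acid, so total = 1 + 0 = 1.

1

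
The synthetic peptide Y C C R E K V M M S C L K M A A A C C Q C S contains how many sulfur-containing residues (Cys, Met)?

9

Matching residues: C2, C3, M8, M9, C11, M14, C18, C19, C21.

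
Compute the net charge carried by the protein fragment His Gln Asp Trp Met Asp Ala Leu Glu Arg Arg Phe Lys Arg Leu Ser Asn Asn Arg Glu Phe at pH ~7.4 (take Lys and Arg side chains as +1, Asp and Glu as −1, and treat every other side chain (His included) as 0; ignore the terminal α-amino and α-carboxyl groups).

Positive (K, R): Arg10, Arg11, Lys13, Arg14, Arg19 → +5.
Negative (D, E): Asp3, Asp6, Glu9, Glu20 → −4.
Net charge = (+5) + (−4) = +1.

+1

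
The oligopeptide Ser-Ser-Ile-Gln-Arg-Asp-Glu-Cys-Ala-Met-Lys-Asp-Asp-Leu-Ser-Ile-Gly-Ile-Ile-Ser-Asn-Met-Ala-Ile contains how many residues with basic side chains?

2

The basic amino acids are Lys (K), Arg (R), and His (H).
Matching residues: Arg5, Lys11.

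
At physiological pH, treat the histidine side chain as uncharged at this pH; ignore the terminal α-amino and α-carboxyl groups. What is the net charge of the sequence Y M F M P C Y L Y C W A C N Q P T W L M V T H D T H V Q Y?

The side chains ionized at physiological pH are Lys/Arg (+1) and Asp/Glu (−1); with His treated as neutral, nothing else contributes.
Positive (K, R): none → +0.
Negative (D, E): D24 → −1.
Net charge = (+0) + (−1) = −1.

-1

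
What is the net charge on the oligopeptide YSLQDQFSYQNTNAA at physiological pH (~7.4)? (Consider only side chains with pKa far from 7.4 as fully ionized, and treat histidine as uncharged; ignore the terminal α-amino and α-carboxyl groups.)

The side chains ionized at physiological pH are Lys/Arg (+1) and Asp/Glu (−1); with His treated as neutral, nothing else contributes.
Positive (K, R): none → +0.
Negative (D, E): D5 → −1.
Net charge = (+0) + (−1) = −1.

-1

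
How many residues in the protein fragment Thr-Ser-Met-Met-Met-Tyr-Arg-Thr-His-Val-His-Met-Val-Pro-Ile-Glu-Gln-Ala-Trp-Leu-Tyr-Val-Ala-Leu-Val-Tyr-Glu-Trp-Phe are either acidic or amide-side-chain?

Acidic: D, E. Amide-side-chain: N, Q.
Acidic residues here: Glu16, Glu27 (2).
Amide-side-chain residues here: Gln17 (1).
The two groups share no amino acid, so total = 2 + 1 = 3.

3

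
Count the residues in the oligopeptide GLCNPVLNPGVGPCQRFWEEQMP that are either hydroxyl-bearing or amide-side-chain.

Hydroxyl-bearing: S, T, Y. Amide-side-chain: N, Q.
Hydroxyl-bearing residues here: none (0).
Amide-side-chain residues here: N4, N8, Q15, Q21 (4).
The two groups share no amino acid, so total = 0 + 4 = 4.

4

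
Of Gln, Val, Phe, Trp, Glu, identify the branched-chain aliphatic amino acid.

Val

V, L, and I make up the branched-chain aliphatic group.
Of the listed options, only Val belongs to this group.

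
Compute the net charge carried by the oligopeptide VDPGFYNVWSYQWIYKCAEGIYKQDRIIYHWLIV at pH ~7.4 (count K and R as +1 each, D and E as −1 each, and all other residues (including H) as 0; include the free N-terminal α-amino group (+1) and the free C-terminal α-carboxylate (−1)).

0

Positive (K, R): K16, K23, R26 → +3.
Negative (D, E): D2, E19, D25 → −3.
The N-terminus (+1) and C-terminus (−1) cancel.
Net charge = (+3) + (−3) = 0.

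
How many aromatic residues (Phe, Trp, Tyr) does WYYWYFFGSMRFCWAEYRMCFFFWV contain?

14

Matching residues: W1, Y2, Y3, W4, Y5, F6, F7, F12, W14, Y17, F21, F22, F23, W24.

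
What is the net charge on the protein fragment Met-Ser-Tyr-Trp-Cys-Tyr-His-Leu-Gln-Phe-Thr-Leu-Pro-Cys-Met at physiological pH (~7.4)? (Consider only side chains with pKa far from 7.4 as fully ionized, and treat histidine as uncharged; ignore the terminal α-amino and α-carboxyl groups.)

Near pH 7.4, K and R contribute +1 each, D and E contribute −1 each, and every other side chain (His included, as stated) is uncharged.
Positive (K, R): none → +0.
Negative (D, E): none → −0.
Net charge = (+0) + (−0) = 0.

0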